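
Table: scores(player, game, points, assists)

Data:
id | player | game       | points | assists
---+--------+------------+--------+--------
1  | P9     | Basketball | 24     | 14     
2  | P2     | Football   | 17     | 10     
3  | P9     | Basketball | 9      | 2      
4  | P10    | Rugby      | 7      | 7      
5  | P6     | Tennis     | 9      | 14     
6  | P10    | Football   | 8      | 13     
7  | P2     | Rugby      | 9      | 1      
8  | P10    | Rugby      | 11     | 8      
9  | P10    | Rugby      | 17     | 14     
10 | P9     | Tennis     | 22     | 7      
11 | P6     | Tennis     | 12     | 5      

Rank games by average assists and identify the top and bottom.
SELECT game, AVG(assists)
FROM scores
GROUP BY game
ORDER BY AVG(assists)

All groups:
  Rugby: 7.50
  Basketball: 8.00
  Tennis: 8.67
  Football: 11.50

Highest: Football (11.50)
Lowest: Rugby (7.50)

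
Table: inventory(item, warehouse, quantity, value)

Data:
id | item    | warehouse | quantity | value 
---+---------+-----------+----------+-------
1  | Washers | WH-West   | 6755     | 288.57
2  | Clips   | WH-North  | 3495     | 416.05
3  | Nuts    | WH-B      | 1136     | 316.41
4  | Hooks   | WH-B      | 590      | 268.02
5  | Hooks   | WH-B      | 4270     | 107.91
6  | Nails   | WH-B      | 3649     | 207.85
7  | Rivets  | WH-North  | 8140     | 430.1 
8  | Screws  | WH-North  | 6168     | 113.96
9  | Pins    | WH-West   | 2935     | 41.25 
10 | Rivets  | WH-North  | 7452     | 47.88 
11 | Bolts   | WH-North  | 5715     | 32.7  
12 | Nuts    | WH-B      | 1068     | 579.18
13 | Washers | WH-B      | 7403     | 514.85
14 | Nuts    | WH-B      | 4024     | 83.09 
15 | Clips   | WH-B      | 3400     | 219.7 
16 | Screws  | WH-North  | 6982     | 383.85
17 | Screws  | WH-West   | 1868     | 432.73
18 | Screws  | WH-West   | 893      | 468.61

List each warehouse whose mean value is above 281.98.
SELECT warehouse, AVG(value)
FROM inventory
GROUP BY warehouse
HAVING AVG(value) > 281.98

Result:
  WH-B: avg=287.13
  WH-West: avg=307.79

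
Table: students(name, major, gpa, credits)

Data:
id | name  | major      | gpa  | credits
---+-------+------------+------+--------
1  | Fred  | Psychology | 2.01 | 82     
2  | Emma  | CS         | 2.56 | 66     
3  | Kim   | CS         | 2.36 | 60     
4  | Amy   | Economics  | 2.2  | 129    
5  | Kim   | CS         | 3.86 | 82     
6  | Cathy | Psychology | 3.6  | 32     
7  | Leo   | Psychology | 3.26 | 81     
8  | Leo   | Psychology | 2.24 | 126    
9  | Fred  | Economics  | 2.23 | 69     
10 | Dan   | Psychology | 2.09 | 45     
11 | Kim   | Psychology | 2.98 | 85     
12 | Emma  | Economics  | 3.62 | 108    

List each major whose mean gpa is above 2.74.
SELECT major, AVG(gpa)
FROM students
GROUP BY major
HAVING AVG(gpa) > 2.74

Result:
  CS: avg=2.93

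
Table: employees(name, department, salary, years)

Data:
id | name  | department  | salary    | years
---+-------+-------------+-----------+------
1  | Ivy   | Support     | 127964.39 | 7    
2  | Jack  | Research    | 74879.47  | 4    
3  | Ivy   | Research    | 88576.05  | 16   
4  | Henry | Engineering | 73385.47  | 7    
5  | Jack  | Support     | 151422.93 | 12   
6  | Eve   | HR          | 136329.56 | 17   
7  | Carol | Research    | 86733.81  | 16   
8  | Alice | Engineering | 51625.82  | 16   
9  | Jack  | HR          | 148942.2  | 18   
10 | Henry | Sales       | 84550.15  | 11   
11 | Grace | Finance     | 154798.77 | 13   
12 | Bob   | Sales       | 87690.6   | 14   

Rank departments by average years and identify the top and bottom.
SELECT department, AVG(years)
FROM employees
GROUP BY department
ORDER BY AVG(years)

All groups:
  Support: 9.50
  Engineering: 11.50
  Research: 12.00
  Sales: 12.50
  Finance: 13.00
  HR: 17.50

Highest: HR (17.50)
Lowest: Support (9.50)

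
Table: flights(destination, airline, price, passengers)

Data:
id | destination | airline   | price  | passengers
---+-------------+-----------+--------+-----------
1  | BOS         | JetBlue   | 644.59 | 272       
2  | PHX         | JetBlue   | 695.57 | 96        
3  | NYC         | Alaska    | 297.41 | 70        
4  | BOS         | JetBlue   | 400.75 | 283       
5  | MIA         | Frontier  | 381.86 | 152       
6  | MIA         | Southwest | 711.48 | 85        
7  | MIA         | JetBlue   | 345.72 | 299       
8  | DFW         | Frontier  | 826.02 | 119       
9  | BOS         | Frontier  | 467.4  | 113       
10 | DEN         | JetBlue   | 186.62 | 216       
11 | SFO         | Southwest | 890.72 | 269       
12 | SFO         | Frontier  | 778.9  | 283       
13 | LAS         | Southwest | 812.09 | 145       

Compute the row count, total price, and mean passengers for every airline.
SELECT airline,
       COUNT(*) as cnt,
       SUM(price) as total_price,
       AVG(passengers) as avg_passengers
FROM flights
GROUP BY airline

Result:
  Alaska: 1 records, 297.41 total price, 70.00 avg passengers
  Frontier: 4 records, 2454.18 total price, 166.75 avg passengers
  JetBlue: 5 records, 2273.25 total price, 233.20 avg passengers
  Southwest: 3 records, 2414.29 total price, 166.33 avg passengers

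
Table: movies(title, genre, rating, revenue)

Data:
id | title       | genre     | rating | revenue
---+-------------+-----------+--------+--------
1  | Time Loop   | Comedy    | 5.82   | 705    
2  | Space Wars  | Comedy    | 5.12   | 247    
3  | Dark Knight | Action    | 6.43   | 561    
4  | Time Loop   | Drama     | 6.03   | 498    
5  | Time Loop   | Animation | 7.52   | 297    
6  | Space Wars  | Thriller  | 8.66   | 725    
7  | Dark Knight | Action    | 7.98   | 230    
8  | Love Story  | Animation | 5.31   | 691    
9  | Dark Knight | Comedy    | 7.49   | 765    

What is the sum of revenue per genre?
SELECT genre, SUM(revenue) as result
FROM movies
GROUP BY genre

Result:
  Action: 791
  Animation: 988
  Comedy: 1717
  Drama: 498
  Thriller: 725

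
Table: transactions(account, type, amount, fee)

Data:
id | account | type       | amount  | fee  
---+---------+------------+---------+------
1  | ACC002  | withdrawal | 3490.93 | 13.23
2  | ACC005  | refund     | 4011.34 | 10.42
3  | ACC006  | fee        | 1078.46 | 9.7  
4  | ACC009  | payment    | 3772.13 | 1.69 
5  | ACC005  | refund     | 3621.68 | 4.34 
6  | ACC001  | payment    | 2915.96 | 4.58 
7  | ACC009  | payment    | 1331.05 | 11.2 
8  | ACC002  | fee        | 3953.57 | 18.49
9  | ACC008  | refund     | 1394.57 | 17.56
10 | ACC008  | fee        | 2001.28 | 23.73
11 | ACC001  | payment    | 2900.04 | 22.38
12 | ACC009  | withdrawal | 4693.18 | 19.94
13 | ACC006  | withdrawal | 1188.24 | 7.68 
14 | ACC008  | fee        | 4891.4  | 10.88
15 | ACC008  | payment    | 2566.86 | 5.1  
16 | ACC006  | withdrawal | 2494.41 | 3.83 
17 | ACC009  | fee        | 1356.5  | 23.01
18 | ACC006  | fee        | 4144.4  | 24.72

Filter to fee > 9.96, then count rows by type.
SELECT type, COUNT(*)
FROM transactions
WHERE fee > 9.96
GROUP BY type

Note: WHERE filters rows before grouping.

Result:
  fee: 5
  payment: 2
  refund: 2
  withdrawal: 2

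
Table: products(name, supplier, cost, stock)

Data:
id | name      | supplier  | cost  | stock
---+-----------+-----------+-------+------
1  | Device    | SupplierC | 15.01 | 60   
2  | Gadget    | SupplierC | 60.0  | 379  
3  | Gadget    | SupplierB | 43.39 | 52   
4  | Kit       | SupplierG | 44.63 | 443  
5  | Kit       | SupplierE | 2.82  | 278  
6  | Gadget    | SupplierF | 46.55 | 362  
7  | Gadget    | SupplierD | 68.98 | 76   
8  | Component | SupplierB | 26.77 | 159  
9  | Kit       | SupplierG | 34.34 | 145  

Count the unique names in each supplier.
SELECT supplier, COUNT(DISTINCT name)
FROM products
GROUP BY supplier

Result:
  SupplierB: 2 distinct
  SupplierC: 2 distinct
  SupplierD: 1 distinct
  SupplierE: 1 distinct
  SupplierF: 1 distinct
  SupplierG: 1 distinct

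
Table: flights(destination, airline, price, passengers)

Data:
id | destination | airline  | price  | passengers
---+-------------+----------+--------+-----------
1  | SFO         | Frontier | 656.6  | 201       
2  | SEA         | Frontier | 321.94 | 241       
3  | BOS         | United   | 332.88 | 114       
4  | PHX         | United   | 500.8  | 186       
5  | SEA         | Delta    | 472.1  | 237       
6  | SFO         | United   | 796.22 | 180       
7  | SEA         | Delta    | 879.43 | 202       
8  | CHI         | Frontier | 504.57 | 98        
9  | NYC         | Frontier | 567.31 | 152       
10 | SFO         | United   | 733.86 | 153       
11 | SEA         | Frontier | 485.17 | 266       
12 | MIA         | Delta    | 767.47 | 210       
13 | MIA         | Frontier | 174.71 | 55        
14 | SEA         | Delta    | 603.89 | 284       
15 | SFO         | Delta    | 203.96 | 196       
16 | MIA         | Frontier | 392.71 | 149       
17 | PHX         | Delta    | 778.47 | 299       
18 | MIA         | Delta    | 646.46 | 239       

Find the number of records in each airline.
SELECT airline, COUNT(*) as count
FROM flights
GROUP BY airline

Result:
  Delta: 7
  Frontier: 7
  United: 4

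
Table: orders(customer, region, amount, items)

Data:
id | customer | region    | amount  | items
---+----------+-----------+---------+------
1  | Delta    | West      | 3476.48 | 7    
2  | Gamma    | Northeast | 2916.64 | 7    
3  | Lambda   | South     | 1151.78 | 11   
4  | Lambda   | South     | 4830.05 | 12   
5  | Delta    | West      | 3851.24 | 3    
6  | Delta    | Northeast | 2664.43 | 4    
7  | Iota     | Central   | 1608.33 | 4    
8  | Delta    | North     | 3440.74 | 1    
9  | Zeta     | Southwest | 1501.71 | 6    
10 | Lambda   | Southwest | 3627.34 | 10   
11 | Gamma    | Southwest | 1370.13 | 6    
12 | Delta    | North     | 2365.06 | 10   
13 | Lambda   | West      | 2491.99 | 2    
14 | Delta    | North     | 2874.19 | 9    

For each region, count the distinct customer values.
SELECT region, COUNT(DISTINCT customer)
FROM orders
GROUP BY region

Result:
  Central: 1 distinct
  North: 1 distinct
  Northeast: 2 distinct
  South: 1 distinct
  Southwest: 3 distinct
  West: 2 distinct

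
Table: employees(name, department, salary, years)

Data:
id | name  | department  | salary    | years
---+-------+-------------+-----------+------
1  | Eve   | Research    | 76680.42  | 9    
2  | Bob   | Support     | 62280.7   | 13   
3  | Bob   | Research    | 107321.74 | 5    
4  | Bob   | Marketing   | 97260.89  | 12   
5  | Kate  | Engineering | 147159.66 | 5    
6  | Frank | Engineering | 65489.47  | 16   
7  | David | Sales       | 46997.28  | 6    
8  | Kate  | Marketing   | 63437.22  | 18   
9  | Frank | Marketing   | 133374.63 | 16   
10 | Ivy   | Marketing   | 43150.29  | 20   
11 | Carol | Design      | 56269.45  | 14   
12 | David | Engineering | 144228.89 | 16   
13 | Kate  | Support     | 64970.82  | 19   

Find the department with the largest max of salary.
SELECT department, MAX(salary) as val
FROM employees
GROUP BY department
ORDER BY val DESC
LIMIT 1

Result: Engineering with max(salary) = 147159.66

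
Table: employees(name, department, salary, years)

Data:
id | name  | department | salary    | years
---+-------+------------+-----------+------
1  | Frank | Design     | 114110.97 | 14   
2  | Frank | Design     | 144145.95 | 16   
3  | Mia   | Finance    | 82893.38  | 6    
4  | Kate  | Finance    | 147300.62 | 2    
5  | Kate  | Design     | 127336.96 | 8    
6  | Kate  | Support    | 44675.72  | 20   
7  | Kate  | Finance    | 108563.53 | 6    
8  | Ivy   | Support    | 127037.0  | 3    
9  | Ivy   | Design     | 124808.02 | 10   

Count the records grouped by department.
SELECT department, COUNT(*) as count
FROM employees
GROUP BY department

Result:
  Design: 4
  Finance: 3
  Support: 2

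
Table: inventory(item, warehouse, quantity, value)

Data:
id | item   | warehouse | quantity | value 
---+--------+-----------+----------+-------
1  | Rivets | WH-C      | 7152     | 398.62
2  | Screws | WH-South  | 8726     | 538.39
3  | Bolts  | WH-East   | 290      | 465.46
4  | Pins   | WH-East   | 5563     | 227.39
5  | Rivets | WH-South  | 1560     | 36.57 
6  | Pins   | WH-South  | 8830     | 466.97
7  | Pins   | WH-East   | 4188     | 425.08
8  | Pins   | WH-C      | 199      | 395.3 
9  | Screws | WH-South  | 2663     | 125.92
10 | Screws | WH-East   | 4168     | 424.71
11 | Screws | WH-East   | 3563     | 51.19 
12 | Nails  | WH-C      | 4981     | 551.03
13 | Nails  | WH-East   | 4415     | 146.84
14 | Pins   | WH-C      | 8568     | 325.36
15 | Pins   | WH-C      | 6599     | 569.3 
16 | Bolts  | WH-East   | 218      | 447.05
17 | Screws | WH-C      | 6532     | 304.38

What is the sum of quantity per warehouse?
SELECT warehouse, SUM(quantity) as result
FROM inventory
GROUP BY warehouse

Result:
  WH-C: 34031
  WH-East: 22405
  WH-South: 21779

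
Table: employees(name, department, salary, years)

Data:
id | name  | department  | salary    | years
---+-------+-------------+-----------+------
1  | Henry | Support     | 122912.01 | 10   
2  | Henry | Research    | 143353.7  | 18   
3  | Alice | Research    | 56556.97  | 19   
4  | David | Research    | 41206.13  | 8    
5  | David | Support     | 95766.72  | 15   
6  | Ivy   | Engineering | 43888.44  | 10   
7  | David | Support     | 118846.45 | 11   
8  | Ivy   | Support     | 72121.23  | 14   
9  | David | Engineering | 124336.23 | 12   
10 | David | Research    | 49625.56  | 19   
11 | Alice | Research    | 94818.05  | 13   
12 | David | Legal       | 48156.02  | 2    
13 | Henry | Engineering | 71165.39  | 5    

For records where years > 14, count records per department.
SELECT department, COUNT(*)
FROM employees
WHERE years > 14
GROUP BY department

Note: WHERE filters rows before grouping.

Result:
  Research: 3
  Support: 1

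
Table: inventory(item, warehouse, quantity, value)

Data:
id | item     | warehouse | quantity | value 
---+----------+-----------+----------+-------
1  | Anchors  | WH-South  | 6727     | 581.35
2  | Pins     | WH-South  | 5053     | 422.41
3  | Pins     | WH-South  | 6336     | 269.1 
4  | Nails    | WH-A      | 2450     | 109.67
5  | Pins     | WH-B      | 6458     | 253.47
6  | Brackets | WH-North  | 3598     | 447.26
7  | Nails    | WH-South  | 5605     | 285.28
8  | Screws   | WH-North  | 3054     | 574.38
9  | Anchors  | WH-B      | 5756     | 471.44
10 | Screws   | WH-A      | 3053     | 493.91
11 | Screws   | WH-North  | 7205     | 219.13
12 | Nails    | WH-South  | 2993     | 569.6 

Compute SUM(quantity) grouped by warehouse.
SELECT warehouse, SUM(quantity) as result
FROM inventory
GROUP BY warehouse

Result:
  WH-A: 5503
  WH-B: 12214
  WH-North: 13857
  WH-South: 26714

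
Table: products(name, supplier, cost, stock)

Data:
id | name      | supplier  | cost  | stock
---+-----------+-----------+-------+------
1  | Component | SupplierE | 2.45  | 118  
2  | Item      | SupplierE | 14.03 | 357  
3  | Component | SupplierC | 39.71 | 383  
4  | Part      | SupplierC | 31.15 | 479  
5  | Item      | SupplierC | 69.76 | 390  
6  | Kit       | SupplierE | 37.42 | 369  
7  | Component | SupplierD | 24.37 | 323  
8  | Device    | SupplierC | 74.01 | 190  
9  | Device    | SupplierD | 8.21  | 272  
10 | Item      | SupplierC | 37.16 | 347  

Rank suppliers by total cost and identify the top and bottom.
SELECT supplier, SUM(cost)
FROM products
GROUP BY supplier
ORDER BY SUM(cost)

All groups:
  SupplierD: 32.58
  SupplierE: 53.90
  SupplierC: 251.79

Highest: SupplierC (251.79)
Lowest: SupplierD (32.58)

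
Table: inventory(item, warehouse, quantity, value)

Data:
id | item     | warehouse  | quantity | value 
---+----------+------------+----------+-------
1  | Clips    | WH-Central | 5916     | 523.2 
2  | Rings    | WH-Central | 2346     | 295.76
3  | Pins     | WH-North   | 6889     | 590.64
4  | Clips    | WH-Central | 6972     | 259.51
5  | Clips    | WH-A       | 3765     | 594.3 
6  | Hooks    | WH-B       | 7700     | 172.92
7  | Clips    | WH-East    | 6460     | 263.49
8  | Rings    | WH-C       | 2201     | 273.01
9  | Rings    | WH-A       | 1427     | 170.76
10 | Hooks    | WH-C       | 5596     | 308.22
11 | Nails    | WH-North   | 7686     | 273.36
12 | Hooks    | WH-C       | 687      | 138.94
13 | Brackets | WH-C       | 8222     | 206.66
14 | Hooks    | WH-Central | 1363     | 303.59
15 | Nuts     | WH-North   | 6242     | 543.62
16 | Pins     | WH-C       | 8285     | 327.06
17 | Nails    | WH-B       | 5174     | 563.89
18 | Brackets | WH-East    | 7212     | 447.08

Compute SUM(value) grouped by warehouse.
SELECT warehouse, SUM(value) as result
FROM inventory
GROUP BY warehouse

Result:
  WH-A: 765.06
  WH-B: 736.81
  WH-C: 1253.89
  WH-Central: 1382.06
  WH-East: 710.57
  WH-North: 1407.62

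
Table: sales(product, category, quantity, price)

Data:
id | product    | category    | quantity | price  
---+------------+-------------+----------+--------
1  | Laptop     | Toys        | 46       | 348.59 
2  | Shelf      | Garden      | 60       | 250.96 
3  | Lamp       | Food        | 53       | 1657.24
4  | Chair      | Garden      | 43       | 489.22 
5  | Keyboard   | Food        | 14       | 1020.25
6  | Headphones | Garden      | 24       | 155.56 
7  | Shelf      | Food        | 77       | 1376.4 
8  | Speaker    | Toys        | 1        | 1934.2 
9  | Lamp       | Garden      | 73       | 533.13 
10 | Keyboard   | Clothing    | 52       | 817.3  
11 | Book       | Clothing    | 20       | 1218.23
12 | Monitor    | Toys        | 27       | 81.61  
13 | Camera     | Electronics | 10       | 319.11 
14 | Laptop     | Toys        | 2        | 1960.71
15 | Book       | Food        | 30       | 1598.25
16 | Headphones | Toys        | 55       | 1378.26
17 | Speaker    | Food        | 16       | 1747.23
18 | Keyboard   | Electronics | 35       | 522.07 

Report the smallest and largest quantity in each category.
SELECT category, MIN(quantity), MAX(quantity)
FROM sales
GROUP BY category

Result:
  Clothing: min=20, max=52
  Electronics: min=10, max=35
  Food: min=14, max=77
  Garden: min=24, max=73
  Toys: min=1, max=55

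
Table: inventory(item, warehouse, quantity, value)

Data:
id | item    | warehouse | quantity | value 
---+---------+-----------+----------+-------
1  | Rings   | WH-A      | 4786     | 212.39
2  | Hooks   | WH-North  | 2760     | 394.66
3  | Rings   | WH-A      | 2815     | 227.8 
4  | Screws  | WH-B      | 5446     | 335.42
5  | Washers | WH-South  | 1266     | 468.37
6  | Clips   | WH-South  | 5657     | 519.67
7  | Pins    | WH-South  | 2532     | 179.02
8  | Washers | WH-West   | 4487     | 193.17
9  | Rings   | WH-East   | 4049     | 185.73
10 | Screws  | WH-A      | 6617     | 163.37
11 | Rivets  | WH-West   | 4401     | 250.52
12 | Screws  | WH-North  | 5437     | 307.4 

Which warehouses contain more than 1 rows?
SELECT warehouse, COUNT(*) as cnt
FROM inventory
GROUP BY warehouse
HAVING COUNT(*) > 1

Result:
  WH-A: 3
  WH-North: 2
  WH-South: 3
  WH-West: 2

Note: HAVING filters groups after aggregation, WHERE filters rows before.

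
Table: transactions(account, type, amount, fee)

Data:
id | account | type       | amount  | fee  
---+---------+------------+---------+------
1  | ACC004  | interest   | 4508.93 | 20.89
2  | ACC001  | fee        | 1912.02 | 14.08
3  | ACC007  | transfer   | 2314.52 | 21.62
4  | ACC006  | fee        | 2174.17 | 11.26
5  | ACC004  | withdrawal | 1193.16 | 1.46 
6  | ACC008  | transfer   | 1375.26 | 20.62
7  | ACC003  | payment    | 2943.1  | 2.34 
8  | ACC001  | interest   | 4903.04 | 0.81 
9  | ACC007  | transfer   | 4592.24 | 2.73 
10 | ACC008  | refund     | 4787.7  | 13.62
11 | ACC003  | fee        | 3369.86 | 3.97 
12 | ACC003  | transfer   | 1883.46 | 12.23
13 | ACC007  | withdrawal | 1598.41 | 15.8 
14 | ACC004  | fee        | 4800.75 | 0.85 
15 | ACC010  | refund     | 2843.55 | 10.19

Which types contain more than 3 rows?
SELECT type, COUNT(*) as cnt
FROM transactions
GROUP BY type
HAVING COUNT(*) > 3

Result:
  fee: 4
  transfer: 4

Note: HAVING filters groups after aggregation, WHERE filters rows before.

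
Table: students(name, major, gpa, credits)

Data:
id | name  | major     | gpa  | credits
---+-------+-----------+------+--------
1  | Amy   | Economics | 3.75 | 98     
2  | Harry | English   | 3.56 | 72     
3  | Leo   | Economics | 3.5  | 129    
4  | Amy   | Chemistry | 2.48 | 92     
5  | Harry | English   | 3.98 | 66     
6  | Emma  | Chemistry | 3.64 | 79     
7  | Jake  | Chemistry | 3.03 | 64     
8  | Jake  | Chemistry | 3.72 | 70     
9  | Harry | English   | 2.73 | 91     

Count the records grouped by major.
SELECT major, COUNT(*) as count
FROM students
GROUP BY major

Result:
  Chemistry: 4
  Economics: 2
  English: 3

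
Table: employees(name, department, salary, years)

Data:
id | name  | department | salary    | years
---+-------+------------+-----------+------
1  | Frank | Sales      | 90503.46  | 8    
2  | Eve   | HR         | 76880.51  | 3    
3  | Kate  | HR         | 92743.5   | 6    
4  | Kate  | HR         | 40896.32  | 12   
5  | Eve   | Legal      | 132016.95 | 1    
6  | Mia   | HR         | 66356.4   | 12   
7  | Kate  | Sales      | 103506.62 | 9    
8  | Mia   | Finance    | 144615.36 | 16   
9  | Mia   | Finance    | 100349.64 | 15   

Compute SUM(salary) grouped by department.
SELECT department, SUM(salary) as result
FROM employees
GROUP BY department

Result:
  Finance: 244965.00
  HR: 276876.73
  Legal: 132016.95
  Sales: 194010.08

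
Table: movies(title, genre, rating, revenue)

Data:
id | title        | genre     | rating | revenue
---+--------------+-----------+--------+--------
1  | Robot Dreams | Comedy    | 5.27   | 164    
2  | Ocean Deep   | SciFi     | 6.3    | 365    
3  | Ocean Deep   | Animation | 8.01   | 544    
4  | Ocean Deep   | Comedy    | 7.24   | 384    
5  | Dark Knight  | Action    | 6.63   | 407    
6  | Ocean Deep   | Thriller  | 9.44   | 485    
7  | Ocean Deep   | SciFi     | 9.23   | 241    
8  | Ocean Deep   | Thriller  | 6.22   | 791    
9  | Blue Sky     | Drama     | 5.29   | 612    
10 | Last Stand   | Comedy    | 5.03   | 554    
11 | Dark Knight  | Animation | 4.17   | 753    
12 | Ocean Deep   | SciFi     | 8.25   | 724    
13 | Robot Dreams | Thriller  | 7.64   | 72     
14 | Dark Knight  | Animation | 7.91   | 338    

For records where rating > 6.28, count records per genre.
SELECT genre, COUNT(*)
FROM movies
WHERE rating > 6.28
GROUP BY genre

Note: WHERE filters rows before grouping.

Result:
  Action: 1
  Animation: 2
  Comedy: 1
  SciFi: 3
  Thriller: 2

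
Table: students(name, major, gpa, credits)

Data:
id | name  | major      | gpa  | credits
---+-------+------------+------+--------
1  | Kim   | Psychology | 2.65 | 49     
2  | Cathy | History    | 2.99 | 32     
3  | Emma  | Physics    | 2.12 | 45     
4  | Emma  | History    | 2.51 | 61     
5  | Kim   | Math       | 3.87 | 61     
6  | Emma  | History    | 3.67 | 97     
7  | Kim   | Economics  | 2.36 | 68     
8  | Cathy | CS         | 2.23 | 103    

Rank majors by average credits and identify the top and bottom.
SELECT major, AVG(credits)
FROM students
GROUP BY major
ORDER BY AVG(credits)

All groups:
  Physics: 45.00
  Psychology: 49.00
  Math: 61.00
  History: 63.33
  Economics: 68.00
  CS: 103.00

Highest: CS (103.00)
Lowest: Physics (45.00)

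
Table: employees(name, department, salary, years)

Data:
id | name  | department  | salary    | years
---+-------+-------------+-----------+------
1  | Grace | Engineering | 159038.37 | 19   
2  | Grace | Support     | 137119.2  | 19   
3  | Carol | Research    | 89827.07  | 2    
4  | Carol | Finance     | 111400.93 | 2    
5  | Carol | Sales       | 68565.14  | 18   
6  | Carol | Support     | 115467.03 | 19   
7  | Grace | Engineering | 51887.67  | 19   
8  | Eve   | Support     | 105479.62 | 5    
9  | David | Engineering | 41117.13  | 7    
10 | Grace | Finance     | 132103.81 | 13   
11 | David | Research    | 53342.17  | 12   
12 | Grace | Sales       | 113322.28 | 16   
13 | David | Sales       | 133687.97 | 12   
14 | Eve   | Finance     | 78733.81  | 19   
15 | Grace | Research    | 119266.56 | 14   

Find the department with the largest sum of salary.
SELECT department, SUM(salary) as val
FROM employees
GROUP BY department
ORDER BY val DESC
LIMIT 1

Result: Support with sum(salary) = 358065.85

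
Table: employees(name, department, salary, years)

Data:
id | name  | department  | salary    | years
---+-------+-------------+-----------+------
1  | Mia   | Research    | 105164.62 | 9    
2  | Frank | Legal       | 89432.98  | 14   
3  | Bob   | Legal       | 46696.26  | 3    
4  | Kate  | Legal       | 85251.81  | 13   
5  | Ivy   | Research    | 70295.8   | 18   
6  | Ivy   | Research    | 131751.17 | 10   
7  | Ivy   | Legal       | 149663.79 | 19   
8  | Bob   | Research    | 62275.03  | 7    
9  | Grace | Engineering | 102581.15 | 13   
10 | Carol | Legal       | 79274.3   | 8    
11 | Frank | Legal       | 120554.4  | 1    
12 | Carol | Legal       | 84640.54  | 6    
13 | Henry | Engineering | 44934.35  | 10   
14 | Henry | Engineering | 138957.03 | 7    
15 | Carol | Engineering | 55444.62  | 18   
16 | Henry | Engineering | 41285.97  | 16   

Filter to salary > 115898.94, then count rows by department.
SELECT department, COUNT(*)
FROM employees
WHERE salary > 115898.94
GROUP BY department

Note: WHERE filters rows before grouping.

Result:
  Engineering: 1
  Legal: 2
  Research: 1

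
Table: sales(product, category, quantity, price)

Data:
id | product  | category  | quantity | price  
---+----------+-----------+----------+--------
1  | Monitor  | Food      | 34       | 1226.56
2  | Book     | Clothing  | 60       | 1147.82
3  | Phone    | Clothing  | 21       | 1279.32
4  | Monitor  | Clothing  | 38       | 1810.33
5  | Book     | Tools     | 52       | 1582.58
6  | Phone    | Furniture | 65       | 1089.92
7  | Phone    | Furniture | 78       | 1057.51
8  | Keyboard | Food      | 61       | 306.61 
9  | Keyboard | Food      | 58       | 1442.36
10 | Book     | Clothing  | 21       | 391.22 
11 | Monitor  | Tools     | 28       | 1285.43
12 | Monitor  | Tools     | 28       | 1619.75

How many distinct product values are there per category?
SELECT category, COUNT(DISTINCT product)
FROM sales
GROUP BY category

Result:
  Clothing: 3 distinct
  Food: 2 distinct
  Furniture: 1 distinct
  Tools: 2 distinct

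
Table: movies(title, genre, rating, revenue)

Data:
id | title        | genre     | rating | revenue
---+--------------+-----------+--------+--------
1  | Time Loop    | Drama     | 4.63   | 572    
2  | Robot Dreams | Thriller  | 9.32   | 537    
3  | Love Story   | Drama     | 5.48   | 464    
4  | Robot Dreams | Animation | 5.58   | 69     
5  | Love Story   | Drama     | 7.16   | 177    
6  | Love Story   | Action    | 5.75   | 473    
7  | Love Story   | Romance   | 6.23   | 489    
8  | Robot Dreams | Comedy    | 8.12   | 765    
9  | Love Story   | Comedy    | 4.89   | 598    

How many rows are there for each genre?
SELECT genre, COUNT(*) as count
FROM movies
GROUP BY genre

Result:
  Action: 1
  Animation: 1
  Comedy: 2
  Drama: 3
  Romance: 1
  Thriller: 1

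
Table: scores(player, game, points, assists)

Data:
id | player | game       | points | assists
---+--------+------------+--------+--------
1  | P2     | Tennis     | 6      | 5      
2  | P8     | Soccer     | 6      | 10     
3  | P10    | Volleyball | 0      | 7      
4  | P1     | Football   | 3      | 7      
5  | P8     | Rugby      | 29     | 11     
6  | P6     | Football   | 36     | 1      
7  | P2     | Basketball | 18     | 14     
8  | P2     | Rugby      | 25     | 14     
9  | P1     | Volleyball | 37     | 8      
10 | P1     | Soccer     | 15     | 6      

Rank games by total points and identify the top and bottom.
SELECT game, SUM(points)
FROM scores
GROUP BY game
ORDER BY SUM(points)

All groups:
  Tennis: 6
  Basketball: 18
  Soccer: 21
  Volleyball: 37
  Football: 39
  Rugby: 54

Highest: Rugby (54)
Lowest: Tennis (6)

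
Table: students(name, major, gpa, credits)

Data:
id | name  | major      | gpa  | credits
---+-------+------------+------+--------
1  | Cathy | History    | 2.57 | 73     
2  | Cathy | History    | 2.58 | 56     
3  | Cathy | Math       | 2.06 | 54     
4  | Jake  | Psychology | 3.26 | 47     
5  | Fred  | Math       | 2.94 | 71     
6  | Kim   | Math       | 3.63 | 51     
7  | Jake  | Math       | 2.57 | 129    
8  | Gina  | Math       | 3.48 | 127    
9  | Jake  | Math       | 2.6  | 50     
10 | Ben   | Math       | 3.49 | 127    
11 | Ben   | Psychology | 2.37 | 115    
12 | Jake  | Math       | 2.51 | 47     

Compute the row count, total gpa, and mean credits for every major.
SELECT major,
       COUNT(*) as cnt,
       SUM(gpa) as total_gpa,
       AVG(credits) as avg_credits
FROM students
GROUP BY major

Result:
  History: 2 records, 5.15 total gpa, 64.50 avg credits
  Math: 8 records, 23.28 total gpa, 82.00 avg credits
  Psychology: 2 records, 5.63 total gpa, 81.00 avg credits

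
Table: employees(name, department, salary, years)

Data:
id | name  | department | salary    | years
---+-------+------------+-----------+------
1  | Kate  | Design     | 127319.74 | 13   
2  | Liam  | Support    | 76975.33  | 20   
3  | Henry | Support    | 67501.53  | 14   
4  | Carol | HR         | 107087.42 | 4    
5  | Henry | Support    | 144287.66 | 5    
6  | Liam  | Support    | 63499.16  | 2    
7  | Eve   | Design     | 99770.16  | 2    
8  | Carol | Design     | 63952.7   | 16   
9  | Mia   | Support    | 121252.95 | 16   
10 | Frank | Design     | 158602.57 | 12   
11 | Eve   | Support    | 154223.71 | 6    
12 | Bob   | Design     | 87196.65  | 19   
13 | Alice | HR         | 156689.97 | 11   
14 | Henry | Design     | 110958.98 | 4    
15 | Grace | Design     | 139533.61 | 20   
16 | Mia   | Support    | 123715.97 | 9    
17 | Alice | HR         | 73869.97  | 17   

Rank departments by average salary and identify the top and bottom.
SELECT department, AVG(salary)
FROM employees
GROUP BY department
ORDER BY AVG(salary)

All groups:
  Support: 107350.90
  Design: 112476.34
  HR: 112549.12

Highest: HR (112549.12)
Lowest: Support (107350.90)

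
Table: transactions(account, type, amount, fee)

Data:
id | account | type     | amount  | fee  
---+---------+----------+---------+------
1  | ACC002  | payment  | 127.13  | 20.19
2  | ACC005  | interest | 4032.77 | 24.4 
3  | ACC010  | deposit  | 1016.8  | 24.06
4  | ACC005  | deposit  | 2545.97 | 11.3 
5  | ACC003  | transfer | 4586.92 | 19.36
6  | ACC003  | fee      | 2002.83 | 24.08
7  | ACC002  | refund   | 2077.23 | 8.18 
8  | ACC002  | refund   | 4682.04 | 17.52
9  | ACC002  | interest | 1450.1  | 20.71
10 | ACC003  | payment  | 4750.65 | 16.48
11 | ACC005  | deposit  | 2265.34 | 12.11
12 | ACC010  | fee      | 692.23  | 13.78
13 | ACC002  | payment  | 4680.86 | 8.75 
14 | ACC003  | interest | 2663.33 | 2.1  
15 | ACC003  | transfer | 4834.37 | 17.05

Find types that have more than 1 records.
SELECT type, COUNT(*) as cnt
FROM transactions
GROUP BY type
HAVING COUNT(*) > 1

Result:
  deposit: 3
  fee: 2
  interest: 3
  payment: 3
  refund: 2
  transfer: 2

Note: HAVING filters groups after aggregation, WHERE filters rows before.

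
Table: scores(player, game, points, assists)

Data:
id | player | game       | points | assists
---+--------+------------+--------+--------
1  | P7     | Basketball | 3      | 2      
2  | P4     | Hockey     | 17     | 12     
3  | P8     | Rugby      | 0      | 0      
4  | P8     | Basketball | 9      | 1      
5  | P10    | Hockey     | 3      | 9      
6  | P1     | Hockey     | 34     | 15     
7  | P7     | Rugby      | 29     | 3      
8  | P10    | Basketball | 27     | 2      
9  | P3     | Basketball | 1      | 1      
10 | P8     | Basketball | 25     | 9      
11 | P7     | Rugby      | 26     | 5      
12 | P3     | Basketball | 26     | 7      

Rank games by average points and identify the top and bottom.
SELECT game, AVG(points)
FROM scores
GROUP BY game
ORDER BY AVG(points)

All groups:
  Basketball: 15.17
  Hockey: 18.00
  Rugby: 18.33

Highest: Rugby (18.33)
Lowest: Basketball (15.17)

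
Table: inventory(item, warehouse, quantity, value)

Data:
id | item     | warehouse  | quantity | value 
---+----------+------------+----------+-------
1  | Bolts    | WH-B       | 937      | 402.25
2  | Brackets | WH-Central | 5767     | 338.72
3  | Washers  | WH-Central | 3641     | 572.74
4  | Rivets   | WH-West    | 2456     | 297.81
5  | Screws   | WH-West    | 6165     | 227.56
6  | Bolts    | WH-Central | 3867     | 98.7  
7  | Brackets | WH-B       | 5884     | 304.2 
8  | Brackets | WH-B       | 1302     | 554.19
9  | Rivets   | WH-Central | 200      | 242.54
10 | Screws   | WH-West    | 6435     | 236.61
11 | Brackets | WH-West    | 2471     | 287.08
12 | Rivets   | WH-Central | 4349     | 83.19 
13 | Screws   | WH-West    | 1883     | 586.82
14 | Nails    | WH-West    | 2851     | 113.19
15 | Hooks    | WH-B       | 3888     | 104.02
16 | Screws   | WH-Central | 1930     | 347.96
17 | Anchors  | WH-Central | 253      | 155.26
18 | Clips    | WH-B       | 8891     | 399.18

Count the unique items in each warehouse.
SELECT warehouse, COUNT(DISTINCT item)
FROM inventory
GROUP BY warehouse

Result:
  WH-B: 4 distinct
  WH-Central: 6 distinct
  WH-West: 4 distinct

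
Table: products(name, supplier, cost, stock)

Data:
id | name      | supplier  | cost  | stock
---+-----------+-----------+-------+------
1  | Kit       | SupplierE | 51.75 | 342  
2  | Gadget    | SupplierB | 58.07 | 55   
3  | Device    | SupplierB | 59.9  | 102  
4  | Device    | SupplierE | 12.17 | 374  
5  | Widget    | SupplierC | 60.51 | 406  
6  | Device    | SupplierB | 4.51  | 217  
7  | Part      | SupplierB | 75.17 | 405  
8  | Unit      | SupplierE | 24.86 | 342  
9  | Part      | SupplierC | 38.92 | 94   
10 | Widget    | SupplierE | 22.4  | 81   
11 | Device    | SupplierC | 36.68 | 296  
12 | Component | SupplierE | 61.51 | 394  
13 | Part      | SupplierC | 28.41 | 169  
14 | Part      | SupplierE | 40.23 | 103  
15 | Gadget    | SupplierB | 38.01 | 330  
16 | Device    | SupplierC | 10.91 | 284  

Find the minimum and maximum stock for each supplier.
SELECT supplier, MIN(stock), MAX(stock)
FROM products
GROUP BY supplier

Result:
  SupplierB: min=55, max=405
  SupplierC: min=94, max=406
  SupplierE: min=81, max=394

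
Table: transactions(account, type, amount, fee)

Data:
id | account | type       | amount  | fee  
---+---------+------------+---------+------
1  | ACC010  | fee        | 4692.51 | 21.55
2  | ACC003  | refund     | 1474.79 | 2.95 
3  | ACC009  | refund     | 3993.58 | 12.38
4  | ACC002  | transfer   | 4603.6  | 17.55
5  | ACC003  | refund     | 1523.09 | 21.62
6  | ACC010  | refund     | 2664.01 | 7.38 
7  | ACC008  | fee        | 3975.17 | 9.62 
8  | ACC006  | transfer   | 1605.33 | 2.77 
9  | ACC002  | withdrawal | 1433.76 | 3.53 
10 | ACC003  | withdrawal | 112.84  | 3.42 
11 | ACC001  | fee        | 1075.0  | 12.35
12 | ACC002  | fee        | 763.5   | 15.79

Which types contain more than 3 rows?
SELECT type, COUNT(*) as cnt
FROM transactions
GROUP BY type
HAVING COUNT(*) > 3

Result:
  fee: 4
  refund: 4

Note: HAVING filters groups after aggregation, WHERE filters rows before.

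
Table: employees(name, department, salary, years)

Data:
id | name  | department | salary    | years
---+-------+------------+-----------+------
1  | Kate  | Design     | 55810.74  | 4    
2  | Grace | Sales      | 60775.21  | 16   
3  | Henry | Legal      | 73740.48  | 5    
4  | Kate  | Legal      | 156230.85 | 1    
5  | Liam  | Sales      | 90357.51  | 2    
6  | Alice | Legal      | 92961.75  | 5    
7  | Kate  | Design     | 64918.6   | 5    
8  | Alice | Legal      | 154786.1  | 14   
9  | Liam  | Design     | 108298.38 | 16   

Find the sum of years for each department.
SELECT department, SUM(years) as result
FROM employees
GROUP BY department

Result:
  Design: 25
  Legal: 25
  Sales: 18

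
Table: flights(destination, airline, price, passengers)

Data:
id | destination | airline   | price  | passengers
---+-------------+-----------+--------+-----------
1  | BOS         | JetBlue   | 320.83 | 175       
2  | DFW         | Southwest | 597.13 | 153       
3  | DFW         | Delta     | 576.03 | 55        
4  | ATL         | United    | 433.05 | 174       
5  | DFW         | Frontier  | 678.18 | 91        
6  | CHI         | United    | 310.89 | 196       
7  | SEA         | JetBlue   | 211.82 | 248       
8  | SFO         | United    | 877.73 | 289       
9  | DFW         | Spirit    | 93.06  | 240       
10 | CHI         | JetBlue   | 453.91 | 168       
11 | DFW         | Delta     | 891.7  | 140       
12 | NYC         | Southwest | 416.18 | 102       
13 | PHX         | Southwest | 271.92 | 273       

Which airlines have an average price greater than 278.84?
SELECT airline, AVG(price)
FROM flights
GROUP BY airline
HAVING AVG(price) > 278.84

Result:
  Delta: avg=733.87
  Frontier: avg=678.18
  JetBlue: avg=328.85
  Southwest: avg=428.41
  United: avg=540.56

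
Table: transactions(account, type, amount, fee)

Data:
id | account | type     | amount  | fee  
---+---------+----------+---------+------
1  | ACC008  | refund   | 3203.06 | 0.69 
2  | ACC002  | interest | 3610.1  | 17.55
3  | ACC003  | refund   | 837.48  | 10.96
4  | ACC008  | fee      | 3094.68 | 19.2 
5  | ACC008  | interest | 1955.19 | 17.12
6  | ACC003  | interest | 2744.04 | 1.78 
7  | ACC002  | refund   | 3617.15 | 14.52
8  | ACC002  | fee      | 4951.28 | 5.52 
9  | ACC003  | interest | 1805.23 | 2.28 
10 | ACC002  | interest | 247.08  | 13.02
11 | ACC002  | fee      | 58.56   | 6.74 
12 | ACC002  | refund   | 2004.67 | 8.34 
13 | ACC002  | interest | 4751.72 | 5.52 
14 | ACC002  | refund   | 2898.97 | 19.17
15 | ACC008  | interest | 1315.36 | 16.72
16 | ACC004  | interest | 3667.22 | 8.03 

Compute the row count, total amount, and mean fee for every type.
SELECT type,
       COUNT(*) as cnt,
       SUM(amount) as total_amount,
       AVG(fee) as avg_fee
FROM transactions
GROUP BY type

Result:
  fee: 3 records, 8104.52 total amount, 10.49 avg fee
  interest: 8 records, 20095.94 total amount, 10.25 avg fee
  refund: 5 records, 12561.33 total amount, 10.74 avg fee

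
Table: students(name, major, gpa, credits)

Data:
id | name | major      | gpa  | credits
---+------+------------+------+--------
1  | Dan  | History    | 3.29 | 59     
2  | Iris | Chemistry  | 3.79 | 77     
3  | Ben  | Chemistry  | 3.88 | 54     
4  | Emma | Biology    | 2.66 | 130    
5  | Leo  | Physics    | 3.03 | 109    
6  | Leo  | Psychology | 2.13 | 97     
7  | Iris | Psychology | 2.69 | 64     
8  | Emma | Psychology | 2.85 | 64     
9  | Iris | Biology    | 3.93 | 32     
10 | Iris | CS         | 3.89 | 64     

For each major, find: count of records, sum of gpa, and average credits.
SELECT major,
       COUNT(*) as cnt,
       SUM(gpa) as total_gpa,
       AVG(credits) as avg_credits
FROM students
GROUP BY major

Result:
  Biology: 2 records, 6.59 total gpa, 81.00 avg credits
  CS: 1 records, 3.89 total gpa, 64.00 avg credits
  Chemistry: 2 records, 7.67 total gpa, 65.50 avg credits
  History: 1 records, 3.29 total gpa, 59.00 avg credits
  Physics: 1 records, 3.03 total gpa, 109.00 avg credits
  Psychology: 3 records, 7.67 total gpa, 75.00 avg credits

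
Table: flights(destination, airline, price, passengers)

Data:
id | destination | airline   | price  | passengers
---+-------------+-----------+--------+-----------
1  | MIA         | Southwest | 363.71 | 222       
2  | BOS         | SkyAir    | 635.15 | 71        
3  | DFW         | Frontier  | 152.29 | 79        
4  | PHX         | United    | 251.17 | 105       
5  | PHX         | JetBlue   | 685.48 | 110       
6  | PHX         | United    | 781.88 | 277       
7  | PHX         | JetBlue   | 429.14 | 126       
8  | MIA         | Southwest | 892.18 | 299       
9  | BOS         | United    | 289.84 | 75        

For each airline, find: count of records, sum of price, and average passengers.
SELECT airline,
       COUNT(*) as cnt,
       SUM(price) as total_price,
       AVG(passengers) as avg_passengers
FROM flights
GROUP BY airline

Result:
  Frontier: 1 records, 152.29 total price, 79.00 avg passengers
  JetBlue: 2 records, 1114.62 total price, 118.00 avg passengers
  SkyAir: 1 records, 635.15 total price, 71.00 avg passengers
  Southwest: 2 records, 1255.89 total price, 260.50 avg passengers
  United: 3 records, 1322.89 total price, 152.33 avg passengers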